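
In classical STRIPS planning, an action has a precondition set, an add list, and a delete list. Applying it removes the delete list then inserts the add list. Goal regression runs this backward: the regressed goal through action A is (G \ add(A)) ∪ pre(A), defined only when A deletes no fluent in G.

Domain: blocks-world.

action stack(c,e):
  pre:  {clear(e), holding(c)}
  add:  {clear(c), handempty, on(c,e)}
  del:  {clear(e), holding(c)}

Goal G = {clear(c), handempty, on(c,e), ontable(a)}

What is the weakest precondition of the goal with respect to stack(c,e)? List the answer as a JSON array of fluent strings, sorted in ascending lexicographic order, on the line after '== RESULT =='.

Regress:
  G ∩ del = {}  (empty — regression defined)
  G \ add = {clear(c), handempty, on(c,e), ontable(a)} \ {clear(c), handempty, on(c,e)} = {ontable(a)}
  ∪ pre   = {ontable(a)} ∪ {clear(e), holding(c)}
          = {clear(e), holding(c), ontable(a)}

== RESULT ==
["clear(e)", "holding(c)", "ontable(a)"]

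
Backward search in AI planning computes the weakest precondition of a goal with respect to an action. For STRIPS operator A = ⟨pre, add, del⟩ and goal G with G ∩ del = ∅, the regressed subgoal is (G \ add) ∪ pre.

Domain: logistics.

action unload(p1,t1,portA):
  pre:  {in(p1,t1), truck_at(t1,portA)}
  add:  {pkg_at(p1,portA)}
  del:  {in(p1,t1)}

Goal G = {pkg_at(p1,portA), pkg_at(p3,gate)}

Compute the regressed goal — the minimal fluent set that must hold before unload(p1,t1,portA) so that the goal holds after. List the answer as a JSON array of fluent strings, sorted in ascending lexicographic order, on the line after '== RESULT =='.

Compute (G \ add) ∪ pre:
  G ∩ del = {}  (empty — regression defined)
  G \ add = {pkg_at(p1,portA), pkg_at(p3,gate)} \ {pkg_at(p1,portA)} = {pkg_at(p3,gate)}
  ∪ pre   = {pkg_at(p3,gate)} ∪ {in(p1,t1), truck_at(t1,portA)}
          = {in(p1,t1), pkg_at(p3,gate), truck_at(t1,portA)}

== RESULT ==
["in(p1,t1)", "pkg_at(p3,gate)", "truck_at(t1,portA)"]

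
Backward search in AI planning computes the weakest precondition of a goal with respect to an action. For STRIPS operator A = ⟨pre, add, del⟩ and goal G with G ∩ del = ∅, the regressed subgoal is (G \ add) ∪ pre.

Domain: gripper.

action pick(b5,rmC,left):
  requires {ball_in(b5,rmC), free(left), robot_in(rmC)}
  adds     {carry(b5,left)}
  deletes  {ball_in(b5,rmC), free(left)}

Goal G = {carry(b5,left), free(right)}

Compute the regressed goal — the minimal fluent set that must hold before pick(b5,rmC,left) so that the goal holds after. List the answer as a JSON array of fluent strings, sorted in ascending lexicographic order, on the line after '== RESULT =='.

Regress:
  G ∩ del = {}  (empty — regression defined)
  G \ add = {carry(b5,left), free(right)} \ {carry(b5,left)} = {free(right)}
  ∪ pre   = {free(right)} ∪ {ball_in(b5,rmC), free(left), robot_in(rmC)}
          = {ball_in(b5,rmC), free(left), free(right), robot_in(rmC)}

== RESULT ==
["ball_in(b5,rmC)", "free(left)", "free(right)", "robot_in(rmC)"]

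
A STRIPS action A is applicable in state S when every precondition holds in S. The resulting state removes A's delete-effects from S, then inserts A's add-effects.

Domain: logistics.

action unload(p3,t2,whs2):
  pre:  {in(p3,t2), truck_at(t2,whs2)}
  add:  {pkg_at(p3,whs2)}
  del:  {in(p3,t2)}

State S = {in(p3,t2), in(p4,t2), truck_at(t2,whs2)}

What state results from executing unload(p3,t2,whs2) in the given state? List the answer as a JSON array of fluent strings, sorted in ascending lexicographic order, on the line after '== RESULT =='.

Progress:
  pre ⊆ S: {in(p3,t2), truck_at(t2,whs2)} ⊆ S  — applicable
  S \ del = {in(p4,t2), truck_at(t2,whs2)}
  ∪ add   = {in(p4,t2), pkg_at(p3,whs2), truck_at(t2,whs2)}

== RESULT ==
["in(p4,t2)", "pkg_at(p3,whs2)", "truck_at(t2,whs2)"]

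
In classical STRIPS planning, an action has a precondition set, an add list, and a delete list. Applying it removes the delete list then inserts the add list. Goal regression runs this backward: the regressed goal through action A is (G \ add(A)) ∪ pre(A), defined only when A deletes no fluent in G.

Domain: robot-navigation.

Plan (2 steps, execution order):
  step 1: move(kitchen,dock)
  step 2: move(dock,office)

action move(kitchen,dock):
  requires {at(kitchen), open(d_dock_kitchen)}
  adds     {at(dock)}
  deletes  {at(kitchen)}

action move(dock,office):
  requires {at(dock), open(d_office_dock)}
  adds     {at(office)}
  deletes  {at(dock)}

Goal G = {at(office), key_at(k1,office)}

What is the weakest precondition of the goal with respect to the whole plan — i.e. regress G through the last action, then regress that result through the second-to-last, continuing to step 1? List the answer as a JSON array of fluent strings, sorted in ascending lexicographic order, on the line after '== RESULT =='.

Work backward from the goal:
  through step 2 (move(dock,office)): drop {at(office)}, keep {key_at(k1,office)}, require {at(dock), open(d_office_dock)}
    → {at(dock), key_at(k1,office), open(d_office_dock)}
  through step 1 (move(kitchen,dock)): drop {at(dock)}, keep {key_at(k1,office), open(d_office_dock)}, require {at(kitchen), open(d_dock_kitchen)}
    → {at(kitchen), key_at(k1,office), open(d_dock_kitchen), open(d_office_dock)}

== RESULT ==
["at(kitchen)", "key_at(k1,office)", "open(d_dock_kitchen)", "open(d_office_dock)"]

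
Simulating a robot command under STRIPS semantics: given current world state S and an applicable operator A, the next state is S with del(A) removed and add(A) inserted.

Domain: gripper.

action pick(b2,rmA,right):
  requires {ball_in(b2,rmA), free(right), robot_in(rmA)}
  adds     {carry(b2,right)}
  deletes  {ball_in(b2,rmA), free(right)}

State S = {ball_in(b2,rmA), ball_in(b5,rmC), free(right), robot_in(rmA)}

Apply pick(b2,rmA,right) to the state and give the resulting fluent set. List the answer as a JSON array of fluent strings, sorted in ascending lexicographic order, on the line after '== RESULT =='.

Compute (S \ del) ∪ add:
  pre ⊆ S: {ball_in(b2,rmA), free(right), robot_in(rmA)} ⊆ S  — applicable
  S \ del = {ball_in(b5,rmC), robot_in(rmA)}
  ∪ add   = {ball_in(b5,rmC), carry(b2,right), robot_in(rmA)}

== RESULT ==
["ball_in(b5,rmC)", "carry(b2,right)", "robot_in(rmA)"]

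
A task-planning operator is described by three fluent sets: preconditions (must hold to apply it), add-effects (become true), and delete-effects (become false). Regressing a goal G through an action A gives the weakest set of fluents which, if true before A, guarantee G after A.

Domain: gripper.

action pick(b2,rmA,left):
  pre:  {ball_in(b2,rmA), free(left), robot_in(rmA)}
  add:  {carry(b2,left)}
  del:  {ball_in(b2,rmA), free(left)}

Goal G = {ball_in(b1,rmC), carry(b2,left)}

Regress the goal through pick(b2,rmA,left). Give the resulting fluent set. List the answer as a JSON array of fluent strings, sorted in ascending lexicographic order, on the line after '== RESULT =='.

Compute (G \ add) ∪ pre:
  G ∩ del = {}  (empty — regression defined)
  G \ add = {ball_in(b1,rmC), carry(b2,left)} \ {carry(b2,left)} = {ball_in(b1,rmC)}
  ∪ pre   = {ball_in(b1,rmC)} ∪ {ball_in(b2,rmA), free(left), robot_in(rmA)}
          = {ball_in(b1,rmC), ball_in(b2,rmA), free(left), robot_in(rmA)}

== RESULT ==
["ball_in(b1,rmC)", "ball_in(b2,rmA)", "free(left)", "robot_in(rmA)"]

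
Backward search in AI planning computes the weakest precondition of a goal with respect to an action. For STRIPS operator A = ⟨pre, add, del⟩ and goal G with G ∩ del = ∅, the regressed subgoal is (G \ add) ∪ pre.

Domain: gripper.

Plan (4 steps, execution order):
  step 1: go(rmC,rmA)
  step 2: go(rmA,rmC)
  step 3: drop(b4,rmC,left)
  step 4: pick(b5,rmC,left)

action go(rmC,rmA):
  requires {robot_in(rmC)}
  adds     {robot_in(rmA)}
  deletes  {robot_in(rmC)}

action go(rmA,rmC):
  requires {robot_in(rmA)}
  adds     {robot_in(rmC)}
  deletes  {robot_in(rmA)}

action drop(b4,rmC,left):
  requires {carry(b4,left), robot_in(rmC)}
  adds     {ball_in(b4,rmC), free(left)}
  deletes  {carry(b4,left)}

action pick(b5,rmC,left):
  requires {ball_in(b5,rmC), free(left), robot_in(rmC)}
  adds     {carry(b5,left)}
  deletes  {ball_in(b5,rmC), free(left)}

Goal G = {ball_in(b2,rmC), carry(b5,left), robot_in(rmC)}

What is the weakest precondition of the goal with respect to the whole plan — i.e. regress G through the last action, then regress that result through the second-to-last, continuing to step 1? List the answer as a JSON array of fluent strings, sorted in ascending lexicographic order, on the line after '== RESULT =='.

Regress step by step:
  through step 4 (pick(b5,rmC,left)): drop {carry(b5,left)}, keep {ball_in(b2,rmC), robot_in(rmC)}, require {ball_in(b5,rmC), free(left), robot_in(rmC)}
    → {ball_in(b2,rmC), ball_in(b5,rmC), free(left), robot_in(rmC)}
  through step 3 (drop(b4,rmC,left)): drop {free(left)}, keep {ball_in(b2,rmC), ball_in(b5,rmC), robot_in(rmC)}, require {carry(b4,left), robot_in(rmC)}
    → {ball_in(b2,rmC), ball_in(b5,rmC), carry(b4,left), robot_in(rmC)}
  through step 2 (go(rmA,rmC)): drop {robot_in(rmC)}, keep {ball_in(b2,rmC), ball_in(b5,rmC), carry(b4,left)}, require {robot_in(rmA)}
    → {ball_in(b2,rmC), ball_in(b5,rmC), carry(b4,left), robot_in(rmA)}
  through step 1 (go(rmC,rmA)): drop {robot_in(rmA)}, keep {ball_in(b2,rmC), ball_in(b5,rmC), carry(b4,left)}, require {robot_in(rmC)}
    → {ball_in(b2,rmC), ball_in(b5,rmC), carry(b4,left), robot_in(rmC)}

== RESULT ==
["ball_in(b2,rmC)", "ball_in(b5,rmC)", "carry(b4,left)", "robot_in(rmC)"]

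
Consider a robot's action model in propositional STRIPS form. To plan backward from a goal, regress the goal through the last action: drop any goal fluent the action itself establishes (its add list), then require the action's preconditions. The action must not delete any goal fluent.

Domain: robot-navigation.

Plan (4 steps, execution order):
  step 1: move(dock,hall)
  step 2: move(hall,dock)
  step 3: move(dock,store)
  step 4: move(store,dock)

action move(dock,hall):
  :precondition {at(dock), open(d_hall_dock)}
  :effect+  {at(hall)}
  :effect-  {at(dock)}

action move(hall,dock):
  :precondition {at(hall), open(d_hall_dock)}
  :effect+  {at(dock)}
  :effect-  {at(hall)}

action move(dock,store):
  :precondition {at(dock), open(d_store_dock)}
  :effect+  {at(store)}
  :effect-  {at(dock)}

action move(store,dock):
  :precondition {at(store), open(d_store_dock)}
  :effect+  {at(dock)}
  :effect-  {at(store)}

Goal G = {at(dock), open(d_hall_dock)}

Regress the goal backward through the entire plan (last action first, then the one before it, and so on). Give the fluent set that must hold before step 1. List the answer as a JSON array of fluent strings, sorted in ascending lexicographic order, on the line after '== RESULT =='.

Work backward from the goal:
  through step 4 (move(store,dock)): drop {at(dock)}, keep {open(d_hall_dock)}, require {at(store), open(d_store_dock)}
    → {at(store), open(d_hall_dock), open(d_store_dock)}
  through step 3 (move(dock,store)): drop {at(store)}, keep {open(d_hall_dock), open(d_store_dock)}, require {at(dock), open(d_store_dock)}
    → {at(dock), open(d_hall_dock), open(d_store_dock)}
  through step 2 (move(hall,dock)): drop {at(dock)}, keep {open(d_hall_dock), open(d_store_dock)}, require {at(hall), open(d_hall_dock)}
    → {at(hall), open(d_hall_dock), open(d_store_dock)}
  through step 1 (move(dock,hall)): drop {at(hall)}, keep {open(d_hall_dock), open(d_store_dock)}, require {at(dock), open(d_hall_dock)}
    → {at(dock), open(d_hall_dock), open(d_store_dock)}

== RESULT ==
["at(dock)", "open(d_hall_dock)", "open(d_store_dock)"]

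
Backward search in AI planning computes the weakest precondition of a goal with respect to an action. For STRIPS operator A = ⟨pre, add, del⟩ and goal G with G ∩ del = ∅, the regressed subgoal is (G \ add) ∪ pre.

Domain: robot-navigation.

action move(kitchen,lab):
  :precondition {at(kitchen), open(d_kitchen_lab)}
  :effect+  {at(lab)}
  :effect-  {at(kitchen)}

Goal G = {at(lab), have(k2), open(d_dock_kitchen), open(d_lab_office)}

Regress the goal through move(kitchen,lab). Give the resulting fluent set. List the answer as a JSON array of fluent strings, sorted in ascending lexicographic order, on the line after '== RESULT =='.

Regress:
  G ∩ del = {}  (empty — regression defined)
  G \ add = {at(lab), have(k2), open(d_dock_kitchen), open(d_lab_office)} \ {at(lab)} = {have(k2), open(d_dock_kitchen), open(d_lab_office)}
  ∪ pre   = {have(k2), open(d_dock_kitchen), open(d_lab_office)} ∪ {at(kitchen), open(d_kitchen_lab)}
          = {at(kitchen), have(k2), open(d_dock_kitchen), open(d_kitchen_lab), open(d_lab_office)}

== RESULT ==
["at(kitchen)", "have(k2)", "open(d_dock_kitchen)", "open(d_kitchen_lab)", "open(d_lab_office)"]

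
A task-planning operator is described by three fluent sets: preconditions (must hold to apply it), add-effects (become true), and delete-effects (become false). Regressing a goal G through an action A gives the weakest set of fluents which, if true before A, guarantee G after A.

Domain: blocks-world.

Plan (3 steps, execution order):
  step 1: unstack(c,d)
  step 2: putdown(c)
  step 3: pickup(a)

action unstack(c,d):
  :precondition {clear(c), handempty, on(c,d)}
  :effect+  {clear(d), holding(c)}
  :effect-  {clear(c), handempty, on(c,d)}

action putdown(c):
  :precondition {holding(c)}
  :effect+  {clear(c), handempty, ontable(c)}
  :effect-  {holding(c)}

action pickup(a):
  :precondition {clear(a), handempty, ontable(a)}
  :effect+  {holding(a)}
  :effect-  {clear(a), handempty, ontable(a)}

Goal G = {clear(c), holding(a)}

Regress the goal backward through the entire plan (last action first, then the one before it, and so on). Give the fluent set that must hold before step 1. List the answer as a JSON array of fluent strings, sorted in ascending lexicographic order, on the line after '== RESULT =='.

Regress step by step:
  through step 3 (pickup(a)): drop {holding(a)}, keep {clear(c)}, require {clear(a), handempty, ontable(a)}
    → {clear(a), clear(c), handempty, ontable(a)}
  through step 2 (putdown(c)): drop {clear(c), handempty}, keep {clear(a), ontable(a)}, require {holding(c)}
    → {clear(a), holding(c), ontable(a)}
  through step 1 (unstack(c,d)): drop {holding(c)}, keep {clear(a), ontable(a)}, require {clear(c), handempty, on(c,d)}
    → {clear(a), clear(c), handempty, on(c,d), ontable(a)}

== RESULT ==
["clear(a)", "clear(c)", "handempty", "on(c,d)", "ontable(a)"]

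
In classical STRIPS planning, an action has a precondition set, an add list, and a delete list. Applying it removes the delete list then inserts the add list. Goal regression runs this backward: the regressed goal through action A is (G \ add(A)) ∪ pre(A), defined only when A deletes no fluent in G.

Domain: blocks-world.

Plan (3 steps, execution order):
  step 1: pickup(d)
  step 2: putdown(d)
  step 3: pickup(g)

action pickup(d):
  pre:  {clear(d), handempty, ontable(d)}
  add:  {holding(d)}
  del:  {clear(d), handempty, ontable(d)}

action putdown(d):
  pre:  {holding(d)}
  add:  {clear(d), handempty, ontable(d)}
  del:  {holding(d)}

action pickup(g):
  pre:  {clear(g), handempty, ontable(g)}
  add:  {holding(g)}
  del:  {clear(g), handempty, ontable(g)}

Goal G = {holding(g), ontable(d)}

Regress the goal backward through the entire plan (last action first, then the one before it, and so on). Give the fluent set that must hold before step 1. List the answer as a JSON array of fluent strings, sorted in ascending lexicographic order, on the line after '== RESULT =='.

Work backward from the goal:
  through step 3 (pickup(g)): drop {holding(g)}, keep {ontable(d)}, require {clear(g), handempty, ontable(g)}
    → {clear(g), handempty, ontable(d), ontable(g)}
  through step 2 (putdown(d)): drop {handempty, ontable(d)}, keep {clear(g), ontable(g)}, require {holding(d)}
    → {clear(g), holding(d), ontable(g)}
  through step 1 (pickup(d)): drop {holding(d)}, keep {clear(g), ontable(g)}, require {clear(d), handempty, ontable(d)}
    → {clear(d), clear(g), handempty, ontable(d), ontable(g)}

== RESULT ==
["clear(d)", "clear(g)", "handempty", "ontable(d)", "ontable(g)"]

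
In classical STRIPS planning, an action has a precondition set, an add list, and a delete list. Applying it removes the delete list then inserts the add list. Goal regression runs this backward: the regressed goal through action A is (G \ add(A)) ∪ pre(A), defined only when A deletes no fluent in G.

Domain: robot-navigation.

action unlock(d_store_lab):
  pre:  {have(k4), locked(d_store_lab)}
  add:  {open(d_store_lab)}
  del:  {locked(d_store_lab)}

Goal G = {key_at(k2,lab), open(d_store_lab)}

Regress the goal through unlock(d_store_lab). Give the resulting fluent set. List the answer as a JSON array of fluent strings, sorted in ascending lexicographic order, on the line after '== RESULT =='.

Compute (G \ add) ∪ pre:
  G ∩ del = {}  (empty — regression defined)
  G \ add = {key_at(k2,lab), open(d_store_lab)} \ {open(d_store_lab)} = {key_at(k2,lab)}
  ∪ pre   = {key_at(k2,lab)} ∪ {have(k4), locked(d_store_lab)}
          = {have(k4), key_at(k2,lab), locked(d_store_lab)}

== RESULT ==
["have(k4)", "key_at(k2,lab)", "locked(d_store_lab)"]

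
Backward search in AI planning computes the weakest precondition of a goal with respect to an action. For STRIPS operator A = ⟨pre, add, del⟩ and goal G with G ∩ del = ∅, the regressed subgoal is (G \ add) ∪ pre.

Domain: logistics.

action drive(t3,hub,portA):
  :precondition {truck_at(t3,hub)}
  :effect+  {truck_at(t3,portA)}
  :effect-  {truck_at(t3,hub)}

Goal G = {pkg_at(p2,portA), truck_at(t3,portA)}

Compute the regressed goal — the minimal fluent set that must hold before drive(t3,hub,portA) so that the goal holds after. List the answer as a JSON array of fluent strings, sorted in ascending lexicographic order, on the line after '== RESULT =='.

Regress:
  G ∩ del = {}  (empty — regression defined)
  G \ add = {pkg_at(p2,portA), truck_at(t3,portA)} \ {truck_at(t3,portA)} = {pkg_at(p2,portA)}
  ∪ pre   = {pkg_at(p2,portA)} ∪ {truck_at(t3,hub)}
          = {pkg_at(p2,portA), truck_at(t3,hub)}

== RESULT ==
["pkg_at(p2,portA)", "truck_at(t3,hub)"]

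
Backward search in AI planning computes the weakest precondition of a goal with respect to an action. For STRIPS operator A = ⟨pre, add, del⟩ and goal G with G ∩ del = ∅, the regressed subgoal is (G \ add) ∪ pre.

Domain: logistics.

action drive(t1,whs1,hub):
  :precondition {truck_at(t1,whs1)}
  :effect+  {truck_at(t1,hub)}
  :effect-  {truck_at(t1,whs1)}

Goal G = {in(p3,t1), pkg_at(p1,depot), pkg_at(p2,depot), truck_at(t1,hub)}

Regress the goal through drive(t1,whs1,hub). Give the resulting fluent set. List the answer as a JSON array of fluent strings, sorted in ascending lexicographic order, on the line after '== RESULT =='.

Regress:
  G ∩ del = {}  (empty — regression defined)
  G \ add = {in(p3,t1), pkg_at(p1,depot), pkg_at(p2,depot), truck_at(t1,hub)} \ {truck_at(t1,hub)} = {in(p3,t1), pkg_at(p1,depot), pkg_at(p2,depot)}
  ∪ pre   = {in(p3,t1), pkg_at(p1,depot), pkg_at(p2,depot)} ∪ {truck_at(t1,whs1)}
          = {in(p3,t1), pkg_at(p1,depot), pkg_at(p2,depot), truck_at(t1,whs1)}

== RESULT ==
["in(p3,t1)", "pkg_at(p1,depot)", "pkg_at(p2,depot)", "truck_at(t1,whs1)"]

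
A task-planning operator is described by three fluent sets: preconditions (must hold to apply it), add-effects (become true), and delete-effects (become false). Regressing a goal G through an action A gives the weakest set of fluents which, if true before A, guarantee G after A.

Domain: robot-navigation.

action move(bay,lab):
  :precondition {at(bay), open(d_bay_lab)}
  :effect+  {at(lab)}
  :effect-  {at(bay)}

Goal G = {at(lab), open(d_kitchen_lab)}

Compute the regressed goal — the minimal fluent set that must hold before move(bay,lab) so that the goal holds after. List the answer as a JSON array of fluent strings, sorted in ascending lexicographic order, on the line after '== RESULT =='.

Regress:
  G ∩ del = {}  (empty — regression defined)
  G \ add = {at(lab), open(d_kitchen_lab)} \ {at(lab)} = {open(d_kitchen_lab)}
  ∪ pre   = {open(d_kitchen_lab)} ∪ {at(bay), open(d_bay_lab)}
          = {at(bay), open(d_bay_lab), open(d_kitchen_lab)}

== RESULT ==
["at(bay)", "open(d_bay_lab)", "open(d_kitchen_lab)"]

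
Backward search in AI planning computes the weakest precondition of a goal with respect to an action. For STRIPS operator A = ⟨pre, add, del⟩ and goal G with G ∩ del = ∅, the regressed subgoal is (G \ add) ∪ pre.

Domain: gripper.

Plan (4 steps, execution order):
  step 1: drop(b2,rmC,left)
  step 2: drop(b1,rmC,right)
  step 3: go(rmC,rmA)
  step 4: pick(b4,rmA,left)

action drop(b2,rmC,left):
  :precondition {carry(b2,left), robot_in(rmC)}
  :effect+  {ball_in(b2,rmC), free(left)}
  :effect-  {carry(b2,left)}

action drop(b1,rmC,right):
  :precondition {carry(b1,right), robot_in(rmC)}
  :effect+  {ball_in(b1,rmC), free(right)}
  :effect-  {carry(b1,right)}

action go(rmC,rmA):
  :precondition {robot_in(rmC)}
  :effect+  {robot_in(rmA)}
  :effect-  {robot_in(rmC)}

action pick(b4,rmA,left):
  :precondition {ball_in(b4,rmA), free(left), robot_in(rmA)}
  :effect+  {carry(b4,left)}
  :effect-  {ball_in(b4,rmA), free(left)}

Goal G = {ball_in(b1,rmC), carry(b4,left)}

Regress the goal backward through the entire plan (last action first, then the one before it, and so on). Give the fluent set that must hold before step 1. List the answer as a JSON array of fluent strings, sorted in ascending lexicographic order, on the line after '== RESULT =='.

Regress step by step:
  through step 4 (pick(b4,rmA,left)): drop {carry(b4,left)}, keep {ball_in(b1,rmC)}, require {ball_in(b4,rmA), free(left), robot_in(rmA)}
    → {ball_in(b1,rmC), ball_in(b4,rmA), free(left), robot_in(rmA)}
  through step 3 (go(rmC,rmA)): drop {robot_in(rmA)}, keep {ball_in(b1,rmC), ball_in(b4,rmA), free(left)}, require {robot_in(rmC)}
    → {ball_in(b1,rmC), ball_in(b4,rmA), free(left), robot_in(rmC)}
  through step 2 (drop(b1,rmC,right)): drop {ball_in(b1,rmC)}, keep {ball_in(b4,rmA), free(left), robot_in(rmC)}, require {carry(b1,right), robot_in(rmC)}
    → {ball_in(b4,rmA), carry(b1,right), free(left), robot_in(rmC)}
  through step 1 (drop(b2,rmC,left)): drop {free(left)}, keep {ball_in(b4,rmA), carry(b1,right), robot_in(rmC)}, require {carry(b2,left), robot_in(rmC)}
    → {ball_in(b4,rmA), carry(b1,right), carry(b2,left), robot_in(rmC)}

== RESULT ==
["ball_in(b4,rmA)", "carry(b1,right)", "carry(b2,left)", "robot_in(rmC)"]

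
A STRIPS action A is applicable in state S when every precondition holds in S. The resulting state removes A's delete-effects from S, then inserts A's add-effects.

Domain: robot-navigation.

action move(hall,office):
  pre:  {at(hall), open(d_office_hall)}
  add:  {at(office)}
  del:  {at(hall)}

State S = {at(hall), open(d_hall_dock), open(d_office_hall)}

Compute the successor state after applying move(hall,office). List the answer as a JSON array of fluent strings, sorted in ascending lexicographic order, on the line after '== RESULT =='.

Progress:
  pre ⊆ S: {at(hall), open(d_office_hall)} ⊆ S  — applicable
  S \ del = {open(d_hall_dock), open(d_office_hall)}
  ∪ add   = {at(office), open(d_hall_dock), open(d_office_hall)}

== RESULT ==
["at(office)", "open(d_hall_dock)", "open(d_office_hall)"]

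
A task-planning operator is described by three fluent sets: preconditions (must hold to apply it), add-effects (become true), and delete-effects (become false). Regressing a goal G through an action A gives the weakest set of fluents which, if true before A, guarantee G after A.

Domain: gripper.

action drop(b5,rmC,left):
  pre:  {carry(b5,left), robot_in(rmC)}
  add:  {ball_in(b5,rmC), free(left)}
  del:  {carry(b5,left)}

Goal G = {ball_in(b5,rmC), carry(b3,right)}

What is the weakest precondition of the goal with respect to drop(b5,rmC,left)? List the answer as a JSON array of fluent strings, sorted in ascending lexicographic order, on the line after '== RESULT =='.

Regress:
  G ∩ del = {}  (empty — regression defined)
  G \ add = {ball_in(b5,rmC), carry(b3,right)} \ {ball_in(b5,rmC), free(left)} = {carry(b3,right)}
  ∪ pre   = {carry(b3,right)} ∪ {carry(b5,left), robot_in(rmC)}
          = {carry(b3,right), carry(b5,left), robot_in(rmC)}

== RESULT ==
["carry(b3,right)", "carry(b5,left)", "robot_in(rmC)"]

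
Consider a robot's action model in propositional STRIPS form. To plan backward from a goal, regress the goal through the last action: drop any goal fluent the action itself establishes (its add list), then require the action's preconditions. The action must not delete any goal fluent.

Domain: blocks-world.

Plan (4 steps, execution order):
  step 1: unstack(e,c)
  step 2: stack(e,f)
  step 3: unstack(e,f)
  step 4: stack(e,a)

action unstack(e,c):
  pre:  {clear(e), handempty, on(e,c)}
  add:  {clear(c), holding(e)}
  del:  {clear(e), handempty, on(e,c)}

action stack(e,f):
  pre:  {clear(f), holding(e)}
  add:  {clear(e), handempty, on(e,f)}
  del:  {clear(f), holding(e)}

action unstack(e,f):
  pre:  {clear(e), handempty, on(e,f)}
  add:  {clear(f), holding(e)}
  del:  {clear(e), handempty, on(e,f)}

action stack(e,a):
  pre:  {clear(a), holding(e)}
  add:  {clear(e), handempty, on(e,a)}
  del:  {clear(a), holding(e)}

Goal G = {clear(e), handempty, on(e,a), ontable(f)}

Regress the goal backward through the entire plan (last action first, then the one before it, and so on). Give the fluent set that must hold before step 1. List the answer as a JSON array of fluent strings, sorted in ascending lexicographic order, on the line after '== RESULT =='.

Work backward from the goal:
  through step 4 (stack(e,a)): drop {clear(e), handempty, on(e,a)}, keep {ontable(f)}, require {clear(a), holding(e)}
    → {clear(a), holding(e), ontable(f)}
  through step 3 (unstack(e,f)): drop {holding(e)}, keep {clear(a), ontable(f)}, require {clear(e), handempty, on(e,f)}
    → {clear(a), clear(e), handempty, on(e,f), ontable(f)}
  through step 2 (stack(e,f)): drop {clear(e), handempty, on(e,f)}, keep {clear(a), ontable(f)}, require {clear(f), holding(e)}
    → {clear(a), clear(f), holding(e), ontable(f)}
  through step 1 (unstack(e,c)): drop {holding(e)}, keep {clear(a), clear(f), ontable(f)}, require {clear(e), handempty, on(e,c)}
    → {clear(a), clear(e), clear(f), handempty, on(e,c), ontable(f)}

== RESULT ==
["clear(a)", "clear(e)", "clear(f)", "handempty", "on(e,c)", "ontable(f)"]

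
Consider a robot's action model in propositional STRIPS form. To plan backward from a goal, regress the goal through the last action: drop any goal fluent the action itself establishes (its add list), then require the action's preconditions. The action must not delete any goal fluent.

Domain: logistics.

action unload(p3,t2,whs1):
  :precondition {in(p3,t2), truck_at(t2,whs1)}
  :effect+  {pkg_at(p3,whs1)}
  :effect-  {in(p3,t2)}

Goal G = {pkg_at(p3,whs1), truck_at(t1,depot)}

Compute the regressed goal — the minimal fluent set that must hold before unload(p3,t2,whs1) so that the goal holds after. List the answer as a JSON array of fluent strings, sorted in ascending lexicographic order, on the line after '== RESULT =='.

Compute (G \ add) ∪ pre:
  G ∩ del = {}  (empty — regression defined)
  G \ add = {pkg_at(p3,whs1), truck_at(t1,depot)} \ {pkg_at(p3,whs1)} = {truck_at(t1,depot)}
  ∪ pre   = {truck_at(t1,depot)} ∪ {in(p3,t2), truck_at(t2,whs1)}
          = {in(p3,t2), truck_at(t1,depot), truck_at(t2,whs1)}

== RESULT ==
["in(p3,t2)", "truck_at(t1,depot)", "truck_at(t2,whs1)"]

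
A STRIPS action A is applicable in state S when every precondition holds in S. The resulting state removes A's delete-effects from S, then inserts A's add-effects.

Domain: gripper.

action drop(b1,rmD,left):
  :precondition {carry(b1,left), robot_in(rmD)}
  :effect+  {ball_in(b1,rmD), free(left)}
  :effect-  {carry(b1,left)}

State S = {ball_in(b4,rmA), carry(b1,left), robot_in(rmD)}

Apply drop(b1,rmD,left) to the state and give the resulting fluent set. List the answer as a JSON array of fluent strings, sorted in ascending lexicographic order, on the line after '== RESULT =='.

Compute (S \ del) ∪ add:
  pre ⊆ S: {carry(b1,left), robot_in(rmD)} ⊆ S  — applicable
  S \ del = {ball_in(b4,rmA), robot_in(rmD)}
  ∪ add   = {ball_in(b1,rmD), ball_in(b4,rmA), free(left), robot_in(rmD)}

== RESULT ==
["ball_in(b1,rmD)", "ball_in(b4,rmA)", "free(left)", "robot_in(rmD)"]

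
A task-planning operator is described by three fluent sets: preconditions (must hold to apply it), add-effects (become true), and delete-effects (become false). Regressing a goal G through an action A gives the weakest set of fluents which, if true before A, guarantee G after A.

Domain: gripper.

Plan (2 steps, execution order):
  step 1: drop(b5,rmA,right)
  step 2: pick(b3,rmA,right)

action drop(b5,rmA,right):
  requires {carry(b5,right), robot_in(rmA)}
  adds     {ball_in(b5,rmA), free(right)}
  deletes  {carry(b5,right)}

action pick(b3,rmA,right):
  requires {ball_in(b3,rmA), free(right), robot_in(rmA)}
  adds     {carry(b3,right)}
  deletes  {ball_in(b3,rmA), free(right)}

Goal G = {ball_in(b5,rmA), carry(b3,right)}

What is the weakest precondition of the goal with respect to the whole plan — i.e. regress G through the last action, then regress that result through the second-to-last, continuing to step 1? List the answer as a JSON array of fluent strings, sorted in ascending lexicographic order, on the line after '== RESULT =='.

Work backward from the goal:
  through step 2 (pick(b3,rmA,right)): drop {carry(b3,right)}, keep {ball_in(b5,rmA)}, require {ball_in(b3,rmA), free(right), robot_in(rmA)}
    → {ball_in(b3,rmA), ball_in(b5,rmA), free(right), robot_in(rmA)}
  through step 1 (drop(b5,rmA,right)): drop {ball_in(b5,rmA), free(right)}, keep {ball_in(b3,rmA), robot_in(rmA)}, require {carry(b5,right), robot_in(rmA)}
    → {ball_in(b3,rmA), carry(b5,right), robot_in(rmA)}

== RESULT ==
["ball_in(b3,rmA)", "carry(b5,right)", "robot_in(rmA)"]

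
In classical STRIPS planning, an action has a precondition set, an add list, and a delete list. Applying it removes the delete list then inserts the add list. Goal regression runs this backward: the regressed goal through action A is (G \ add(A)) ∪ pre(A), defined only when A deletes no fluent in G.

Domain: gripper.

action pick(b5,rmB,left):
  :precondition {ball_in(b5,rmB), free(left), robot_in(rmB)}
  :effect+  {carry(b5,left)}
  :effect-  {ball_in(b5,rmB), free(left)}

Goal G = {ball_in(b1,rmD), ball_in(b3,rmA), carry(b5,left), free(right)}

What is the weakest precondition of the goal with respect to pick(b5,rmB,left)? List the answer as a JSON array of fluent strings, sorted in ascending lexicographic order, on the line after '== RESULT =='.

Compute (G \ add) ∪ pre:
  G ∩ del = {}  (empty — regression defined)
  G \ add = {ball_in(b1,rmD), ball_in(b3,rmA), carry(b5,left), free(right)} \ {carry(b5,left)} = {ball_in(b1,rmD), ball_in(b3,rmA), free(right)}
  ∪ pre   = {ball_in(b1,rmD), ball_in(b3,rmA), free(right)} ∪ {ball_in(b5,rmB), free(left), robot_in(rmB)}
          = {ball_in(b1,rmD), ball_in(b3,rmA), ball_in(b5,rmB), free(left), free(right), robot_in(rmB)}

== RESULT ==
["ball_in(b1,rmD)", "ball_in(b3,rmA)", "ball_in(b5,rmB)", "free(left)", "free(right)", "robot_in(rmB)"]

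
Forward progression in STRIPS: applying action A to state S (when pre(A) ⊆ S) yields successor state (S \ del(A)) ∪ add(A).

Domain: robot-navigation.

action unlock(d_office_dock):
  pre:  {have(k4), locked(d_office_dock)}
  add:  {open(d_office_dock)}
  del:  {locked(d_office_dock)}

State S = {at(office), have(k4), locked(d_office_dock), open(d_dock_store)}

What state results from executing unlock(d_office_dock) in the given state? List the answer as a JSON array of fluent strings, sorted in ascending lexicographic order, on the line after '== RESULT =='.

Compute (S \ del) ∪ add:
  pre ⊆ S: {have(k4), locked(d_office_dock)} ⊆ S  — applicable
  S \ del = {at(office), have(k4), open(d_dock_store)}
  ∪ add   = {at(office), have(k4), open(d_dock_store), open(d_office_dock)}

== RESULT ==
["at(office)", "have(k4)", "open(d_dock_store)", "open(d_office_dock)"]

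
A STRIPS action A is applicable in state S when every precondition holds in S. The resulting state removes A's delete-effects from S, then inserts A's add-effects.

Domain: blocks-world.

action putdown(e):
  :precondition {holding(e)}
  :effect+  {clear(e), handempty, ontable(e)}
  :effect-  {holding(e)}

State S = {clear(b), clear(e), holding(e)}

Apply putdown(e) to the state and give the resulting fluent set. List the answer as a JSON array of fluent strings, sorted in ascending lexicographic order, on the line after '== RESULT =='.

Compute (S \ del) ∪ add:
  pre ⊆ S: {holding(e)} ⊆ S  — applicable
  S \ del = {clear(b), clear(e)}
  ∪ add   = {clear(b), clear(e), handempty, ontable(e)}

== RESULT ==
["clear(b)", "clear(e)", "handempty", "ontable(e)"]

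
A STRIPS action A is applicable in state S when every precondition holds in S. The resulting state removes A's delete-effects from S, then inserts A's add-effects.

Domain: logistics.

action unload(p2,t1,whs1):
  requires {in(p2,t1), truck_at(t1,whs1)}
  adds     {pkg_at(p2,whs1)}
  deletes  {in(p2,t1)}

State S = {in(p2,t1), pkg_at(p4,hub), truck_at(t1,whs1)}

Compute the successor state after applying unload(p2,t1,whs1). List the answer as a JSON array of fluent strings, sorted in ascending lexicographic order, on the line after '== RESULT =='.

Progress:
  pre ⊆ S: {in(p2,t1), truck_at(t1,whs1)} ⊆ S  — applicable
  S \ del = {pkg_at(p4,hub), truck_at(t1,whs1)}
  ∪ add   = {pkg_at(p2,whs1), pkg_at(p4,hub), truck_at(t1,whs1)}

== RESULT ==
["pkg_at(p2,whs1)", "pkg_at(p4,hub)", "truck_at(t1,whs1)"]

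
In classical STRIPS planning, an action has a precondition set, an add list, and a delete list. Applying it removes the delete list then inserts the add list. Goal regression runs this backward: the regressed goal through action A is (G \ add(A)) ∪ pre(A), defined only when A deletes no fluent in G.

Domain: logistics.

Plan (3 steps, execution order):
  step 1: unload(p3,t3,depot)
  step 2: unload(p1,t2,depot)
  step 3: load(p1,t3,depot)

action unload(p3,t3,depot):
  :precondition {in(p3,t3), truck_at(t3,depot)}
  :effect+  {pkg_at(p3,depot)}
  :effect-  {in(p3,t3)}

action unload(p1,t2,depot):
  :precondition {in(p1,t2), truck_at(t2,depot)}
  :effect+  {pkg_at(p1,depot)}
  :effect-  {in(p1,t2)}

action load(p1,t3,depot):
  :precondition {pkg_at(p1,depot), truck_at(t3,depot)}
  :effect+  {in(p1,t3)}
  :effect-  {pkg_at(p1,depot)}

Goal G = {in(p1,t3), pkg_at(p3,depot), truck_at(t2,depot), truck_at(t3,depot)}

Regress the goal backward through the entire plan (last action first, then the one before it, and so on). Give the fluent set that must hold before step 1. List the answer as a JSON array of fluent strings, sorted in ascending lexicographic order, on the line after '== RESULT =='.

Work backward from the goal:
  through step 3 (load(p1,t3,depot)): drop {in(p1,t3)}, keep {pkg_at(p3,depot), truck_at(t2,depot), truck_at(t3,depot)}, require {pkg_at(p1,depot), truck_at(t3,depot)}
    → {pkg_at(p1,depot), pkg_at(p3,depot), truck_at(t2,depot), truck_at(t3,depot)}
  through step 2 (unload(p1,t2,depot)): drop {pkg_at(p1,depot)}, keep {pkg_at(p3,depot), truck_at(t2,depot), truck_at(t3,depot)}, require {in(p1,t2), truck_at(t2,depot)}
    → {in(p1,t2), pkg_at(p3,depot), truck_at(t2,depot), truck_at(t3,depot)}
  through step 1 (unload(p3,t3,depot)): drop {pkg_at(p3,depot)}, keep {in(p1,t2), truck_at(t2,depot), truck_at(t3,depot)}, require {in(p3,t3), truck_at(t3,depot)}
    → {in(p1,t2), in(p3,t3), truck_at(t2,depot), truck_at(t3,depot)}

== RESULT ==
["in(p1,t2)", "in(p3,t3)", "truck_at(t2,depot)", "truck_at(t3,depot)"]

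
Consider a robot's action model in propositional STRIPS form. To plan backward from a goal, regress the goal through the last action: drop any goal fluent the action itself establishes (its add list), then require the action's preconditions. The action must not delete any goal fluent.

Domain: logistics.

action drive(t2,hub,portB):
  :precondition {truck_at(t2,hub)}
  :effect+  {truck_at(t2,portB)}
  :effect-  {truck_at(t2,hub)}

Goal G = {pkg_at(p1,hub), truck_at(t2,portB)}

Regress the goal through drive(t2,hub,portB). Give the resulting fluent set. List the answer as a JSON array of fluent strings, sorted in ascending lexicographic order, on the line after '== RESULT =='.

Compute (G \ add) ∪ pre:
  G ∩ del = {}  (empty — regression defined)
  G \ add = {pkg_at(p1,hub), truck_at(t2,portB)} \ {truck_at(t2,portB)} = {pkg_at(p1,hub)}
  ∪ pre   = {pkg_at(p1,hub)} ∪ {truck_at(t2,hub)}
          = {pkg_at(p1,hub), truck_at(t2,hub)}

== RESULT ==
["pkg_at(p1,hub)", "truck_at(t2,hub)"]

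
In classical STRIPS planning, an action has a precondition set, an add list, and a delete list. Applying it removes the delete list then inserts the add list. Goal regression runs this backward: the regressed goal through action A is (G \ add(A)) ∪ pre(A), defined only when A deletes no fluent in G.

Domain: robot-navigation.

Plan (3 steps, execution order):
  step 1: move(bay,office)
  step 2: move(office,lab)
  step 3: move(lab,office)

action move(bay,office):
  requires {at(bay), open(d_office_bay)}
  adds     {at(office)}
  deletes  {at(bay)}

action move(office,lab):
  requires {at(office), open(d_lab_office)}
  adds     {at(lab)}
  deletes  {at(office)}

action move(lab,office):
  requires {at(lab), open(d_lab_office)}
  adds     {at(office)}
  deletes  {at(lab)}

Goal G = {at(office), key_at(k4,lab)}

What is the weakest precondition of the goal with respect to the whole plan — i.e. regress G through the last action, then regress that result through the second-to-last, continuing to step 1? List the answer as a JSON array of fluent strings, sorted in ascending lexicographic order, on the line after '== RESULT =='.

Work backward from the goal:
  through step 3 (move(lab,office)): drop {at(office)}, keep {key_at(k4,lab)}, require {at(lab), open(d_lab_office)}
    → {at(lab), key_at(k4,lab), open(d_lab_office)}
  through step 2 (move(office,lab)): drop {at(lab)}, keep {key_at(k4,lab), open(d_lab_office)}, require {at(office), open(d_lab_office)}
    → {at(office), key_at(k4,lab), open(d_lab_office)}
  through step 1 (move(bay,office)): drop {at(office)}, keep {key_at(k4,lab), open(d_lab_office)}, require {at(bay), open(d_office_bay)}
    → {at(bay), key_at(k4,lab), open(d_lab_office), open(d_office_bay)}

== RESULT ==
["at(bay)", "key_at(k4,lab)", "open(d_lab_office)", "open(d_office_bay)"]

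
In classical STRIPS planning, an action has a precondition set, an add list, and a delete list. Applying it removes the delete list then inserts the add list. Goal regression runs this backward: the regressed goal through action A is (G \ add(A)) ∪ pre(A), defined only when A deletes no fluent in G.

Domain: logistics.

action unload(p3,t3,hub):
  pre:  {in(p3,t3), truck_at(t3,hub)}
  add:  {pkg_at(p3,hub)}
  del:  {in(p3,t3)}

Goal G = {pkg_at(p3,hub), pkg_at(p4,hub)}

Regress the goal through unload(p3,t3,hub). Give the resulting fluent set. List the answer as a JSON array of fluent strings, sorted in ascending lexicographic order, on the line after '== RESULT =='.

Regress:
  G ∩ del = {}  (empty — regression defined)
  G \ add = {pkg_at(p3,hub), pkg_at(p4,hub)} \ {pkg_at(p3,hub)} = {pkg_at(p4,hub)}
  ∪ pre   = {pkg_at(p4,hub)} ∪ {in(p3,t3), truck_at(t3,hub)}
          = {in(p3,t3), pkg_at(p4,hub), truck_at(t3,hub)}

== RESULT ==
["in(p3,t3)", "pkg_at(p4,hub)", "truck_at(t3,hub)"]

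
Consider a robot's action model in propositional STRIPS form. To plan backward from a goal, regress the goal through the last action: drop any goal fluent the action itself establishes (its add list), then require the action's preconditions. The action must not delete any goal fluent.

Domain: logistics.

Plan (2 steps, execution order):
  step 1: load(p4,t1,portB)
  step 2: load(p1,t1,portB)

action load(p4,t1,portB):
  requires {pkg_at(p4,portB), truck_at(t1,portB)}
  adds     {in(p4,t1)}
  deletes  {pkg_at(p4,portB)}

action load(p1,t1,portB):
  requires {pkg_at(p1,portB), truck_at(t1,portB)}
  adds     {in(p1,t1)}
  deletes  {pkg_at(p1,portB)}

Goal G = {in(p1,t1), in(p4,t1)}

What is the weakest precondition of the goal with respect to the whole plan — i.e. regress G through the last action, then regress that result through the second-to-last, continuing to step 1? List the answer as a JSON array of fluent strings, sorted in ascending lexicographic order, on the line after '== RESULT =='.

Work backward from the goal:
  through step 2 (load(p1,t1,portB)): drop {in(p1,t1)}, keep {in(p4,t1)}, require {pkg_at(p1,portB), truck_at(t1,portB)}
    → {in(p4,t1), pkg_at(p1,portB), truck_at(t1,portB)}
  through step 1 (load(p4,t1,portB)): drop {in(p4,t1)}, keep {pkg_at(p1,portB), truck_at(t1,portB)}, require {pkg_at(p4,portB), truck_at(t1,portB)}
    → {pkg_at(p1,portB), pkg_at(p4,portB), truck_at(t1,portB)}

== RESULT ==
["pkg_at(p1,portB)", "pkg_at(p4,portB)", "truck_at(t1,portB)"]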